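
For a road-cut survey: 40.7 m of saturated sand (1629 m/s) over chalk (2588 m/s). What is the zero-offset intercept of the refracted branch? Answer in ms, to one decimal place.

θ_c = arcsin(V₁/V₂) = arcsin(1629/2588) = 39.01°; cos θ_c = 0.7770.
tᵢ = 2h·cos θ_c / V₁ = 2·40.7·0.7770 / 1629 = 0.03883 s.

38.8 ms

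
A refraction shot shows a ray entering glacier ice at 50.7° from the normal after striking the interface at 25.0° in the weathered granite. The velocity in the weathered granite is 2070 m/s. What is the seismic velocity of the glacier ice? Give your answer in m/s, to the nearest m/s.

Snell's law: sin 25.0°/V₁ = sin 50.7°/V₂.
V₂ = V₁·sin 50.7°/sin 25.0° = 2070 × 1.8311 = 3790.30 m/s.

3790 m/s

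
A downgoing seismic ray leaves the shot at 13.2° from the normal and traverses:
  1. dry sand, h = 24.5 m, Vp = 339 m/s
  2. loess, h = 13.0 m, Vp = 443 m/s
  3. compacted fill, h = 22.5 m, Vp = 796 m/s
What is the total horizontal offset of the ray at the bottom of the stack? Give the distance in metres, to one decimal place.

Apply Snell's law at each interface; in layer i the horizontal offset is hᵢ·tan θᵢ.
Layer 1: θ = 13.20°; offset = 24.5·tan 13.20° = 5.746 m.
Layer 2: sin θ = 443·sin 13.2°/339 = 0.2984, θ = 17.36°; offset = 13.0·tan 17.36° = 4.064 m.
Layer 3: sin θ = 796·sin 13.2°/339 = 0.5362, θ = 32.42°; offset = 22.5·tan 32.42° = 14.292 m.
Total horizontal offset = 24.103 m.

24.1 m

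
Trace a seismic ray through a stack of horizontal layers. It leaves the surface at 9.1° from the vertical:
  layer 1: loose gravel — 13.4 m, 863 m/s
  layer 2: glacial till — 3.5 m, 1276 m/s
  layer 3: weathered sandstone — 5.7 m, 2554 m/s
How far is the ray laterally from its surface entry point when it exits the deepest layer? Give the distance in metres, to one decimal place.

6.0 m

p = sin θ₁/V₁ = sin 9.1°/863 = 1.8327e-04 s/m is conserved through the stack.
Layer 1: θ = 9.10°; offset = 13.4·tan 9.10° = 2.146 m.
Layer 2: sin θ = p·1276 = 0.2338 → θ = 13.52°; offset = 3.5·tan 13.52° = 0.842 m.
Layer 3: sin θ = p·2554 = 0.4681 → θ = 27.91°; offset = 5.7·tan 27.91° = 3.019 m.
Σ offsets = 6.007 m.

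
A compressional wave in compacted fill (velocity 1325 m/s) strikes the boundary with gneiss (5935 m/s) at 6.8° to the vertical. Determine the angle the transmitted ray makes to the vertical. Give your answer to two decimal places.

32.03°

Snell's law: sin θ₂ = (V₂/V₁)·sin θ₁ = (5935/1325)·sin 6.8° = 0.5304.
θ₂ = sin⁻¹(0.5304) = 32.03° (from vertical).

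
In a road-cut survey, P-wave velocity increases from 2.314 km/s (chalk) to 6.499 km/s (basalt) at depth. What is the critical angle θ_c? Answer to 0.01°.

At critical incidence the refracted ray runs along the interface (θ₂ = 90°), so sin θ_c = V₁/V₂.
θ_c = arcsin(2.314/6.499) = arcsin 0.3561 = 20.86°.

20.86°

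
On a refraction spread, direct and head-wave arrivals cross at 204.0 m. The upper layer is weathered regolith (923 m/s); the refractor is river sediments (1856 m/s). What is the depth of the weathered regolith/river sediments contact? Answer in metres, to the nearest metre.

h = (x_cross/2)·√((V₂−V₁)/(V₂+V₁)).
(V₂−V₁)/(V₂+V₁) = (1856−923)/(1856+923) = 0.3357; √ = 0.5794.
h = (204.0/2)·0.5794 = 59.10 m.

59 m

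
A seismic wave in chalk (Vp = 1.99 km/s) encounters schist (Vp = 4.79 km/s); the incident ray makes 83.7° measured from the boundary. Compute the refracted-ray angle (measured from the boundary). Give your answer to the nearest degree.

Convert to the normal: θ₁ = 90° − 83.7° = 6.3°.
Snell's law: sin θ₂ = (V₂/V₁)·sin θ₁ = (4.79/1.99)·sin 6.3° = 0.2641.
θ₂ = arcsin 0.2641 = 15.32° from the normal.
From the interface: 90° − 15.32° = 74.68°.

75°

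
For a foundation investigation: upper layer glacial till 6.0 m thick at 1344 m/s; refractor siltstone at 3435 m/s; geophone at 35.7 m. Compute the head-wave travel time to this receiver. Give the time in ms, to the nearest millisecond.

t = x/V₂ + 2h·√(V₂²−V₁²)/(V₁V₂).
√(V₂²−V₁²) = √(3435²−1344²) = 3161.2 m/s; delay term = 2·6.0·3161.2/(1344·3435) = 0.00822 s.
t = 35.7/3435 + 0.00822 = 0.01861 s.

19 ms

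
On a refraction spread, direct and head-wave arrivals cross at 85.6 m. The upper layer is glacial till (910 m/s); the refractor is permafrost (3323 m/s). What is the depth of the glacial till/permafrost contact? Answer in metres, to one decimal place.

32.3 m

h = (x_cross/2)·√((V₂−V₁)/(V₂+V₁)).
(V₂−V₁)/(V₂+V₁) = (3323−910)/(3323+910) = 0.5700; √ = 0.7550.
h = (85.6/2)·0.7550 = 32.31 m.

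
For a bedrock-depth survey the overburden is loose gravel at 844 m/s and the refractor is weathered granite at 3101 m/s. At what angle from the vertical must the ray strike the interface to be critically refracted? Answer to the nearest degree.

16°

At critical incidence the refracted ray runs along the interface (θ₂ = 90°), so sin θ_c = V₁/V₂.
θ_c = arcsin(844/3101) = arcsin 0.2722 = 15.79°.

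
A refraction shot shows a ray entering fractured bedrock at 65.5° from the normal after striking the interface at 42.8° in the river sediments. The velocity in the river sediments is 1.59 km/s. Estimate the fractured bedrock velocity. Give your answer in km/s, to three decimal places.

2.129 km/s

sin 42.8° = 0.6794; sin 65.5° = 0.9100.
V₂ = V₁·(sin θ₂/sin θ₁) = 1.59·(0.9100/0.6794) = 2.129 km/s.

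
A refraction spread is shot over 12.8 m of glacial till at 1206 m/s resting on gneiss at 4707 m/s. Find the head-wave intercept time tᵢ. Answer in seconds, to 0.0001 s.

0.0205 s

tᵢ = 2h·√(V₂²−V₁²)/(V₁V₂).
√(V₂²−V₁²) = √(4707²−1206²) = 4549.9 m/s.
tᵢ = 2·12.8·4549.9/(1206·4707) = 0.02052 s.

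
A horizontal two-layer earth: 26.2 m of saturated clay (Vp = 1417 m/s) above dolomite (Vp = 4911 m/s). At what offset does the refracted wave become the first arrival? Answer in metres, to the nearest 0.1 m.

70.5 m

x_cross = 2h·√((V₂+V₁)/(V₂−V₁)).
(V₂+V₁)/(V₂−V₁) = (4911+1417)/(4911−1417) = 1.8111; √ = 1.3458.
x_cross = 2·26.2·1.3458 = 70.52 m.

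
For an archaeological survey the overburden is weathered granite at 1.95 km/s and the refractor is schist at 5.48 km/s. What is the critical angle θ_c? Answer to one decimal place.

Critical incidence: sin θ_c = V₁/V₂ = 1.95/5.48 = 0.3558.
θ_c = arcsin 0.3558 = 20.84°.

20.8°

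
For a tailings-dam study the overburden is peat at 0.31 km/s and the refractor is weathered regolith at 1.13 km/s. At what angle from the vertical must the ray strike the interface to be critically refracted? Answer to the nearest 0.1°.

15.9°

Critical incidence: sin θ_c = V₁/V₂ = 0.31/1.13 = 0.2743.
θ_c = arcsin 0.2743 = 15.92°.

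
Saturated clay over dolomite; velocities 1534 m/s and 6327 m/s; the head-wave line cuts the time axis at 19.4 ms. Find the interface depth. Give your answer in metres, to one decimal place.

θ_c = arcsin(1534/6327) = 14.03°; cos θ_c = 0.9702.
tᵢ = 2h cos θ_c/V₁ ⇒ h = tᵢ·V₁/(2 cos θ_c) = 0.0194·1534/(2·0.9702) = 15.34 m.

15.3 m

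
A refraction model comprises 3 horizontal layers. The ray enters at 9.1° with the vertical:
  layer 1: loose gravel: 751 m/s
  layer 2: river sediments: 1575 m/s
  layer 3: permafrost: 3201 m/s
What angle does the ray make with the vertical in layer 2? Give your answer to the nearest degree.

Ray parameter p = sin 9.1° / 751 = 2.1060e-04 s/m.
sin θ_2 = p·V_2 = 2.1060e-04 × 1575 = 0.3317.
θ_2 = 19.37° from the vertical.

19°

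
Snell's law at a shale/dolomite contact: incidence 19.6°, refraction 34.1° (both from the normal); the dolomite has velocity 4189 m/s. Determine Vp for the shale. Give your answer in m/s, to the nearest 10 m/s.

Snell's law: sin 19.6°/V₁ = sin 34.1°/V₂.
V₁ = V₂·sin 19.6°/sin 34.1° = 4189 × 0.5983 = 2506.44 m/s.

2510 m/s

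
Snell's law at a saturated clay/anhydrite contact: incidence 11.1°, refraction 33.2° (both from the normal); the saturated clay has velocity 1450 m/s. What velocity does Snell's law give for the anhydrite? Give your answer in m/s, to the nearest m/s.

sin 11.1° = 0.1925; sin 33.2° = 0.5476.
V₂ = V₁·(sin θ₂/sin θ₁) = 1450·(0.5476/0.1925) = 4124.03 m/s.

4124 m/s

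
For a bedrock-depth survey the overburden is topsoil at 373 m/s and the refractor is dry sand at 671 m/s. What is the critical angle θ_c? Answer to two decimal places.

At critical incidence the refracted ray runs along the interface (θ₂ = 90°), so sin θ_c = V₁/V₂.
θ_c = arcsin(373/671) = arcsin 0.5559 = 33.77°.

33.77°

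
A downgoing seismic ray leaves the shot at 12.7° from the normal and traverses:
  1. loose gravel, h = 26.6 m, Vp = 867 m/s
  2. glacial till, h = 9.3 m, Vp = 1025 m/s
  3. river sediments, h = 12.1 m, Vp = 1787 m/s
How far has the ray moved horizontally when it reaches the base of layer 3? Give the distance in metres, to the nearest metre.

Ray parameter p = sin 12.7° / 867 m/s = 2.5357e-04 s/m.
Layer 1: θ = 12.70°; offset = 26.6·tan 12.70° = 5.995 m.
Layer 2: sin θ = p·1025 = 0.2599 → θ = 15.06°; offset = 9.3·tan 15.06° = 2.503 m.
Layer 3: sin θ = p·1787 = 0.4531 → θ = 26.94°; offset = 12.1·tan 26.94° = 6.151 m.
Total horizontal offset = 14.648 m.

15 m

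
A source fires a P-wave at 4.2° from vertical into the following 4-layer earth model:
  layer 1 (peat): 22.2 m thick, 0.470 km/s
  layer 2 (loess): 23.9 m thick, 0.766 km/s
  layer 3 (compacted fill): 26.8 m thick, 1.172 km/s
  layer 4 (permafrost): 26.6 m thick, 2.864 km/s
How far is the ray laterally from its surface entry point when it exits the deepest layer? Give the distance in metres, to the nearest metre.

23 m

Apply Snell's law at each interface; in layer i the horizontal offset is hᵢ·tan θᵢ.
Layer 1: θ = 4.20°; offset = 22.2·tan 4.20° = 1.630 m.
Layer 2: sin θ = 0.766·sin 4.2°/0.470 = 0.1194, θ = 6.86°; offset = 23.9·tan 6.86° = 2.873 m.
Layer 3: sin θ = 1.172·sin 4.2°/0.470 = 0.1826, θ = 10.52°; offset = 26.8·tan 10.52° = 4.978 m.
Layer 4: sin θ = 2.864·sin 4.2°/0.470 = 0.4463, θ = 26.51°; offset = 26.6·tan 26.51° = 13.266 m.
Σ offsets = 22.747 m.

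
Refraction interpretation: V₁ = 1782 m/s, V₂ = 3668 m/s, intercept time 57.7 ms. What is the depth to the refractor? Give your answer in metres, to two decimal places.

θ_c = arcsin(1782/3668) = 29.07°; cos θ_c = 0.8741.
tᵢ = 2h cos θ_c/V₁ ⇒ h = tᵢ·V₁/(2 cos θ_c) = 0.0577·1782/(2·0.8741) = 58.82 m.

58.82 m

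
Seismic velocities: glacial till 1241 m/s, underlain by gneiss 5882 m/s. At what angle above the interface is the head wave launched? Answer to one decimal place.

77.8°

At critical incidence the refracted ray runs along the interface (θ₂ = 90°), so sin θ_c = V₁/V₂.
θ_c = arcsin(1241/5882) = arcsin 0.2110 = 12.18°.
Measured from the interface: 90° − 12.18° = 77.82°.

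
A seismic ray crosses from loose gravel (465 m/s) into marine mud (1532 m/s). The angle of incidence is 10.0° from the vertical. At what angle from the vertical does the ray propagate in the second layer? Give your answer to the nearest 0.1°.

34.9°

Snell's law: sin θ₂ = (V₂/V₁)·sin θ₁ = (1532/465)·sin 10.0° = 0.5721.
θ₂ = arcsin 0.5721 = 34.90° from the normal.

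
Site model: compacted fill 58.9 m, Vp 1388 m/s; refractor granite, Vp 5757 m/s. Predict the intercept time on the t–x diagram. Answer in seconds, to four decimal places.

0.0824 s

θ_c = arcsin(V₁/V₂) = arcsin(1388/5757) = 13.95°; cos θ_c = 0.9705.
tᵢ = 2h·cos θ_c / V₁ = 2·58.9·0.9705 / 1388 = 0.08237 s.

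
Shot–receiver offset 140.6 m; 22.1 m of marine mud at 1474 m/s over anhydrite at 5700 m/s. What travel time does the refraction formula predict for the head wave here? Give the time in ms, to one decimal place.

53.6 ms

θ_c = arcsin(V₁/V₂) = arcsin(1474/5700) = 14.99°, cos θ_c = 0.9660.
Intercept time tᵢ = 2h cos θ_c / V₁ = 2·22.1·0.9660/1474 = 0.02897 s.
t = x/V₂ + tᵢ = 140.6/5700 + 0.02897 = 0.05363 s.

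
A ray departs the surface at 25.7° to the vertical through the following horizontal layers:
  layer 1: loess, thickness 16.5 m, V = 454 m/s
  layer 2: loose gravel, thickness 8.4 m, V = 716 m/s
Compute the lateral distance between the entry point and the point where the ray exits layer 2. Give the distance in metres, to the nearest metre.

16 m

Ray parameter p = sin 25.7° / 454 m/s = 9.5520e-04 s/m.
Layer 1: θ = 25.70°; offset = 16.5·tan 25.70° = 7.941 m.
Layer 2: sin θ = p·716 = 0.6839 → θ = 43.15°; offset = 8.4·tan 43.15° = 7.875 m.
Σ offsets = 15.815 m.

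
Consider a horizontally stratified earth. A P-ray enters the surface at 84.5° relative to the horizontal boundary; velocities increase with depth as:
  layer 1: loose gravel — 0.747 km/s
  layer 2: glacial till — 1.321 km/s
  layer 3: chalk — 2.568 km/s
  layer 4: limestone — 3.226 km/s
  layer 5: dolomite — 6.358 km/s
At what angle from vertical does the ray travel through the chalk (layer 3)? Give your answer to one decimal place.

From the normal: θ₁ = 90° − 84.5° = 5.5°.
Ray parameter p = sin 5.5° / 0.747 = 1.2831e-01 s/km.
sin θ_3 = p·V_3 = 1.2831e-01 × 2.568 = 0.3295.
θ_3 = arcsin 0.3295 = 19.24°.

19.2°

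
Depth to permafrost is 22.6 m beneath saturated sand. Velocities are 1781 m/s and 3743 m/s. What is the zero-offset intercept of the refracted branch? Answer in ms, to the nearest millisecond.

θ_c = arcsin(V₁/V₂) = arcsin(1781/3743) = 28.41°; cos θ_c = 0.8795.
tᵢ = 2h·cos θ_c / V₁ = 2·22.6·0.8795 / 1781 = 0.02232 s.

22 ms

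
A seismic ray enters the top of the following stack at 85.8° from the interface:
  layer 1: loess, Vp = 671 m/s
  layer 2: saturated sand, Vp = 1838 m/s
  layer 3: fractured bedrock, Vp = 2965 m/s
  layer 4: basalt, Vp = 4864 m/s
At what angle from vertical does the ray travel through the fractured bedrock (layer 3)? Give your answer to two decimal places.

From the normal: θ₁ = 90° − 85.8° = 4.2°.
Snell's law across each interface conserves sin θ / V, so sin θ_3 = V_3·sin θ₁/V₁.
sin θ_3 = 2965 × sin 4.2° / 671 = 0.3236.
θ_3 = arcsin 0.3236 = 18.88°.

18.88°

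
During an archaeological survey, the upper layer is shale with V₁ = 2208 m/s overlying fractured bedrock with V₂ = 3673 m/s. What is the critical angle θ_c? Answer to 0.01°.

36.95°

Critical incidence: sin θ_c = V₁/V₂ = 2208/3673 = 0.6011.
θ_c = arcsin 0.6011 = 36.95°.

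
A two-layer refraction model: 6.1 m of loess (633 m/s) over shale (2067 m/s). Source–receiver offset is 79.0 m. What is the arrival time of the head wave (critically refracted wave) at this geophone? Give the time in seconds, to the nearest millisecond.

t = x/V₂ + 2h·√(V₂²−V₁²)/(V₁V₂).
√(V₂²−V₁²) = √(2067²−633²) = 1967.7 m/s; delay term = 2·6.1·1967.7/(633·2067) = 0.01835 s.
t = 79.0/2067 + 0.01835 = 0.05657 s.

0.057 s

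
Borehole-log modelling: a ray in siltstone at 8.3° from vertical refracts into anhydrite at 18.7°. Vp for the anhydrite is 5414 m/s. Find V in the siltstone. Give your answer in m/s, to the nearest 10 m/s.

2440 m/s

Snell's law: sin 8.3°/V₁ = sin 18.7°/V₂.
V₁ = V₂·sin 8.3°/sin 18.7° = 5414 × 0.4503 = 2437.66 m/s.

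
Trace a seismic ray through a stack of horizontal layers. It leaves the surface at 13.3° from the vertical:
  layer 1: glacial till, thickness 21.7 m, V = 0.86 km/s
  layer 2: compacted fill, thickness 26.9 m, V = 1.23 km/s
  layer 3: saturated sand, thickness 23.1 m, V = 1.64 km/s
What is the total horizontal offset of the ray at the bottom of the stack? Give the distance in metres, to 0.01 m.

25.78 m

Ray parameter p = sin 13.3° / 0.86 km/s = 2.6750e-01 s/km.
Layer 1: θ = 13.30°; offset = 21.7·tan 13.30° = 5.1297 m.
Layer 2: sin θ = p·1.23 = 0.3290 → θ = 19.21°; offset = 26.9·tan 19.21° = 9.3726 m.
Layer 3: sin θ = p·1.64 = 0.4387 → θ = 26.02°; offset = 23.1·tan 26.02° = 11.2771 m.
Total horizontal offset = 25.7794 m.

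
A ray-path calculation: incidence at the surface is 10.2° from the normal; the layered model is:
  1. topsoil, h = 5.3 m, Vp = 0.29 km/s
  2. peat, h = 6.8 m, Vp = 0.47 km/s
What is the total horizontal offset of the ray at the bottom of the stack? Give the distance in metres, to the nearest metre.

3 m

p = sin θ₁/V₁ = sin 10.2°/0.29 = 6.1064e-01 s/km is conserved through the stack.
Layer 1: θ = 10.20°; offset = 5.3·tan 10.20° = 0.954 m.
Layer 2: sin θ = p·0.47 = 0.2870 → θ = 16.68°; offset = 6.8·tan 16.68° = 2.037 m.
Σ offsets = 2.991 m.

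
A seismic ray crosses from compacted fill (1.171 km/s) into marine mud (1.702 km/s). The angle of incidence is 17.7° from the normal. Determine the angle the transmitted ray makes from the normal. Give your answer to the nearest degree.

sin θ₁/V₁ = sin θ₂/V₂ ⇒ sin θ₂ = 1.702·sin 17.7°/1.171 = 1.702·0.3040/1.171 = 0.4419.
θ₂ = arcsin 0.4419 = 26.23° from the normal.

26°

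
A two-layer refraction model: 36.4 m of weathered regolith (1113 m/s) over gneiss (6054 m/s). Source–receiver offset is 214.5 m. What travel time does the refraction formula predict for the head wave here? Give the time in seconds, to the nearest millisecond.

0.100 s

θ_c = arcsin(V₁/V₂) = arcsin(1113/6054) = 10.59°, cos θ_c = 0.9830.
Intercept time tᵢ = 2h cos θ_c / V₁ = 2·36.4·0.9830/1113 = 0.06429 s.
t = x/V₂ + tᵢ = 214.5/6054 + 0.06429 = 0.09973 s.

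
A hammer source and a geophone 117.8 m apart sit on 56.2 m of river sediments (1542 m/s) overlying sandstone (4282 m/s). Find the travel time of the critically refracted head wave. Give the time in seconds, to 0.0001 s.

0.0955 s

t = x/V₂ + 2h·√(V₂²−V₁²)/(V₁V₂).
√(V₂²−V₁²) = √(4282²−1542²) = 3994.7 m/s; delay term = 2·56.2·3994.7/(1542·4282) = 0.06800 s.
t = 117.8/4282 + 0.06800 = 0.09551 s.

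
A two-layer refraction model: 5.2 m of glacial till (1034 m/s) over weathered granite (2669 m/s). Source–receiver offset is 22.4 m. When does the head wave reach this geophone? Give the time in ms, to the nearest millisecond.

t = x/V₂ + 2h·√(V₂²−V₁²)/(V₁V₂).
√(V₂²−V₁²) = √(2669²−1034²) = 2460.6 m/s; delay term = 2·5.2·2460.6/(1034·2669) = 0.00927 s.
t = 22.4/2669 + 0.00927 = 0.01767 s.

18 ms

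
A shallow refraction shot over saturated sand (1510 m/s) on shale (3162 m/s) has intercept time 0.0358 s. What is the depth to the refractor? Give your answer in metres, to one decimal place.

θ_c = arcsin(1510/3162) = 28.53°; cos θ_c = 0.8786.
tᵢ = 2h cos θ_c/V₁ ⇒ h = tᵢ·V₁/(2 cos θ_c) = 0.0358·1510/(2·0.8786) = 30.76 m.

30.8 m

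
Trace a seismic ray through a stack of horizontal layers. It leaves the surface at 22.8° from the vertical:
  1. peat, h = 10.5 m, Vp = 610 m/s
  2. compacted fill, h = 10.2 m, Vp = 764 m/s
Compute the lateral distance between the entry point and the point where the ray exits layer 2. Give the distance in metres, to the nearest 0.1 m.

Ray parameter p = sin 22.8° / 610 m/s = 6.3527e-04 s/m.
Layer 1: θ = 22.80°; offset = 10.5·tan 22.80° = 4.414 m.
Layer 2: sin θ = p·764 = 0.4853 → θ = 29.04°; offset = 10.2·tan 29.04° = 5.662 m.
Σ offsets = 10.076 m.

10.1 m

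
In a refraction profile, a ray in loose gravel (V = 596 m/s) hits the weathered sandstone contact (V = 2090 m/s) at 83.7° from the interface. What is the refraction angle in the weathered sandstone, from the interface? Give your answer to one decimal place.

Convert to the normal: θ₁ = 90° − 83.7° = 6.3°.
sin θ₁/V₁ = sin θ₂/V₂ ⇒ sin θ₂ = 2090·sin 6.3°/596 = 2090·0.1097/596 = 0.3848.
θ₂ = arcsin 0.3848 = 22.63° from the normal.
From the interface: 90° − 22.63° = 67.37°.

67.4°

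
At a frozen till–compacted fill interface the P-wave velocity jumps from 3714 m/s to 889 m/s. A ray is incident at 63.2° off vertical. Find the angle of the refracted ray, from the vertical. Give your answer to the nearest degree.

sin θ₁/V₁ = sin θ₂/V₂ ⇒ sin θ₂ = 889·sin 63.2°/3714 = 889·0.8926/3714 = 0.2137.
θ₂ = sin⁻¹(0.2137) = 12.34° (from vertical).

12°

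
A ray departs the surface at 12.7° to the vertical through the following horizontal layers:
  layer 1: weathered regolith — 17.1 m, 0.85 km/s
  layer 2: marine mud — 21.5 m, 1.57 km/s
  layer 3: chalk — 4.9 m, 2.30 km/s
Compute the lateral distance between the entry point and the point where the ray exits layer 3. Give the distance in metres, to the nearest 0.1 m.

17.0 m

Apply Snell's law at each interface; in layer i the horizontal offset is hᵢ·tan θᵢ.
Layer 1: θ = 12.70°; offset = 17.1·tan 12.70° = 3.854 m.
Layer 2: sin θ = 1.57·sin 12.7°/0.85 = 0.4061, θ = 23.96°; offset = 21.5·tan 23.96° = 9.554 m.
Layer 3: sin θ = 2.30·sin 12.7°/0.85 = 0.5949, θ = 36.50°; offset = 4.9·tan 36.50° = 3.626 m.
Summing the layer offsets gives 17.034 m.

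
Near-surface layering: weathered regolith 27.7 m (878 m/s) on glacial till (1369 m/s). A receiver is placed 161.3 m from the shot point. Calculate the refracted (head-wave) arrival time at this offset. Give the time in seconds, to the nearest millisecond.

θ_c = arcsin(V₁/V₂) = arcsin(878/1369) = 39.89°, cos θ_c = 0.7673.
Intercept time tᵢ = 2h cos θ_c / V₁ = 2·27.7·0.7673/878 = 0.04841 s.
t = x/V₂ + tᵢ = 161.3/1369 + 0.04841 = 0.16624 s.

0.166 s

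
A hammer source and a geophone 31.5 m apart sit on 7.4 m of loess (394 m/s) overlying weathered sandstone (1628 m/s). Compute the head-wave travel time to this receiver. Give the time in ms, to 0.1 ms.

t = x/V₂ + 2h·√(V₂²−V₁²)/(V₁V₂).
√(V₂²−V₁²) = √(1628²−394²) = 1579.6 m/s; delay term = 2·7.4·1579.6/(394·1628) = 0.03645 s.
t = 31.5/1628 + 0.03645 = 0.05580 s.

55.8 ms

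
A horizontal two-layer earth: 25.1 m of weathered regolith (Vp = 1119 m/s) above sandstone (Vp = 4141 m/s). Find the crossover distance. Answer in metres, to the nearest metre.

x_cross = 2h·√((V₂+V₁)/(V₂−V₁)).
(V₂+V₁)/(V₂−V₁) = (4141+1119)/(4141−1119) = 1.7406; √ = 1.3193.
x_cross = 2·25.1·1.3193 = 66.23 m.

66 m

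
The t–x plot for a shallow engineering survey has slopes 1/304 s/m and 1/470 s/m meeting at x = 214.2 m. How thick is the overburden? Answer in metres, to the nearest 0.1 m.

h = (x_cross/2)·√((V₂−V₁)/(V₂+V₁)).
(V₂−V₁)/(V₂+V₁) = (470−304)/(470+304) = 0.2145; √ = 0.4631.
h = (214.2/2)·0.4631 = 49.60 m.

49.6 m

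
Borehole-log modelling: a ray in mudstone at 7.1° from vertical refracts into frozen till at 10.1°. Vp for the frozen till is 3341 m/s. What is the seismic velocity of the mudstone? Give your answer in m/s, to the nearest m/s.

2355 m/s

Snell's law: sin 7.1°/V₁ = sin 10.1°/V₂.
V₁ = V₂·sin 7.1°/sin 10.1° = 3341 × 0.7048 = 2354.79 m/s.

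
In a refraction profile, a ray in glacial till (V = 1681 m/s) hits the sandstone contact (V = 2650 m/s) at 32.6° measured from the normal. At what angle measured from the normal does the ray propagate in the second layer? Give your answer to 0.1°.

Snell's law: sin θ₂ = (V₂/V₁)·sin θ₁ = (2650/1681)·sin 32.6° = 0.8493.
θ₂ = sin⁻¹(0.8493) = 58.14° (from vertical).

58.1°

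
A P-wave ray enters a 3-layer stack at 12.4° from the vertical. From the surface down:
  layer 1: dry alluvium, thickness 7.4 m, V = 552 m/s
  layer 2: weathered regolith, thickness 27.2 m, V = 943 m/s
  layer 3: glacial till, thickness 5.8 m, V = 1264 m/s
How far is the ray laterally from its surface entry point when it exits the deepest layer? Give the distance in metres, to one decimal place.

15.6 m

Ray parameter p = sin 12.4° / 552 m/s = 3.8901e-04 s/m.
Layer 1: θ = 12.40°; offset = 7.4·tan 12.40° = 1.627 m.
Layer 2: sin θ = p·943 = 0.3668 → θ = 21.52°; offset = 27.2·tan 21.52° = 10.726 m.
Layer 3: sin θ = p·1264 = 0.4917 → θ = 29.45°; offset = 5.8·tan 29.45° = 3.275 m.
Total horizontal offset = 15.628 m.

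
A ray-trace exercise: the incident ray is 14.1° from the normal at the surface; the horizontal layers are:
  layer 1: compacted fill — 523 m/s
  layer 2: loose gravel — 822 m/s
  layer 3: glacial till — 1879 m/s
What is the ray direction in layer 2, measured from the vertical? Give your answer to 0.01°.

Ray parameter p = sin 14.1° / 523 = 4.6580e-04 s/m.
sin θ_2 = p·V_2 = 4.6580e-04 × 822 = 0.3829.
θ_2 = arcsin 0.3829 = 22.51°.

22.51°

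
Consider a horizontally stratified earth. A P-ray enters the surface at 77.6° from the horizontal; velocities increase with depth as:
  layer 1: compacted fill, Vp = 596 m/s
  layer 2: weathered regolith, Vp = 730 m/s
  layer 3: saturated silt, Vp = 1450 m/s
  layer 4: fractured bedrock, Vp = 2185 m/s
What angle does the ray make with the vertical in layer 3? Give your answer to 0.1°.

From the normal: θ₁ = 90° − 77.6° = 12.4°.
Ray parameter p = sin 12.4° / 596 = 3.6029e-04 s/m.
sin θ_3 = p·V_3 = 3.6029e-04 × 1450 = 0.5224.
θ_3 = arcsin 0.5224 = 31.50°.

31.5°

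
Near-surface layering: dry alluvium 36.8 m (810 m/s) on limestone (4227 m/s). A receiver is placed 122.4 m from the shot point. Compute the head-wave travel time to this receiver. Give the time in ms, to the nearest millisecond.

118 ms

t = x/V₂ + 2h·√(V₂²−V₁²)/(V₁V₂).
√(V₂²−V₁²) = √(4227²−810²) = 4148.7 m/s; delay term = 2·36.8·4148.7/(810·4227) = 0.08918 s.
t = 122.4/4227 + 0.08918 = 0.11814 s.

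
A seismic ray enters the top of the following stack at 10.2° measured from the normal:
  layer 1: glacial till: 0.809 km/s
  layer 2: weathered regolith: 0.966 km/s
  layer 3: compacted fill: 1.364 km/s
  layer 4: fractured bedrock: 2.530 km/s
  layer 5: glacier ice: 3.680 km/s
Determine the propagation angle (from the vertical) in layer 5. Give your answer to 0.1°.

Snell's law across each interface conserves sin θ / V, so sin θ_5 = V_5·sin θ₁/V₁.
sin θ_5 = 3.680 × sin 10.2° / 0.809 = 0.8055.
θ_5 = 53.66° from the vertical.

53.7°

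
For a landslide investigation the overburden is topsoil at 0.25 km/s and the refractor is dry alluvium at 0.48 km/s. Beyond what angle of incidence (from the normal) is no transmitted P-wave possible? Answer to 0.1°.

Critical incidence: sin θ_c = V₁/V₂ = 0.25/0.48 = 0.5208.
θ_c = arcsin 0.5208 = 31.39°.

31.4°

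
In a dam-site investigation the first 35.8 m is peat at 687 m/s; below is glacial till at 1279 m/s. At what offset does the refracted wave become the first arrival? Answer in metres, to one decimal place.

θ_c = arcsin(687/1279) = 32.49°, so cos θ_c = 0.8435 and tᵢ = 2h cos θ_c/V₁ = 0.0879 s.
At crossover x/V₁ = x/V₂ + tᵢ ⇒ x = tᵢ/(1/V₁ − 1/V₂) = 0.08791/(1.4556e-03 − 7.8186e-04) = 130.48 m.

130.5 m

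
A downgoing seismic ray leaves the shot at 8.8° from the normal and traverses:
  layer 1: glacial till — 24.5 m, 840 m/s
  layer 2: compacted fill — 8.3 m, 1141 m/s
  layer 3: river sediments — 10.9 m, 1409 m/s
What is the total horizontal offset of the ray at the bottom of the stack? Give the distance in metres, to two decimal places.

8.45 m

Ray parameter p = sin 8.8° / 840 m/s = 1.8213e-04 s/m.
Layer 1: θ = 8.80°; offset = 24.5·tan 8.80° = 3.7928 m.
Layer 2: sin θ = p·1141 = 0.2078 → θ = 11.99°; offset = 8.3·tan 11.99° = 1.7633 m.
Layer 3: sin θ = p·1409 = 0.2566 → θ = 14.87°; offset = 10.9·tan 14.87° = 2.8940 m.
Total horizontal offset = 8.4501 m.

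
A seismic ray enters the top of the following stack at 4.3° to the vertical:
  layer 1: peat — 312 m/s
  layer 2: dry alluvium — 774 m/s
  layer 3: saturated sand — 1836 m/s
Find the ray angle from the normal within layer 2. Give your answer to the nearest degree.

11°

Snell's law across each interface conserves sin θ / V, so sin θ_2 = V_2·sin θ₁/V₁.
sin θ_2 = 774 × sin 4.3° / 312 = 0.1860.
θ_2 = arcsin 0.1860 = 10.72°.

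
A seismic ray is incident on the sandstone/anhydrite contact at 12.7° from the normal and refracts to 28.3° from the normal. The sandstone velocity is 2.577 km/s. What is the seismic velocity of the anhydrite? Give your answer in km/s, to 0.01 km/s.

5.56 km/s

sin 12.7° = 0.2198; sin 28.3° = 0.4741.
V₂ = V₁·(sin θ₂/sin θ₁) = 2.577·(0.4741/0.2198) = 5.56 km/s.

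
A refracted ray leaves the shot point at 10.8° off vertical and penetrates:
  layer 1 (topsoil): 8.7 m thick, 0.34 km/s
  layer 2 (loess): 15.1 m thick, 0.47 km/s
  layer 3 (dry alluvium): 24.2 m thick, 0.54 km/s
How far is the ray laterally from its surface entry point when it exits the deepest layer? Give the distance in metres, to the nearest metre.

Ray parameter p = sin 10.8° / 0.34 km/s = 5.5112e-01 s/km.
Layer 1: θ = 10.80°; offset = 8.7·tan 10.80° = 1.660 m.
Layer 2: sin θ = p·0.47 = 0.2590 → θ = 15.01°; offset = 15.1·tan 15.01° = 4.050 m.
Layer 3: sin θ = p·0.54 = 0.2976 → θ = 17.31°; offset = 24.2·tan 17.31° = 7.544 m.
Total horizontal offset = 13.253 m.

13 m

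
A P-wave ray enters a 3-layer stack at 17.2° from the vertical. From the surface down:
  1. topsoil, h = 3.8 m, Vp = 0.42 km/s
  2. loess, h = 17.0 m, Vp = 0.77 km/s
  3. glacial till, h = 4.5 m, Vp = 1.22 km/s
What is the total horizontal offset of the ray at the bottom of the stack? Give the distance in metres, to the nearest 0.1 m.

19.7 m

p = sin θ₁/V₁ = sin 17.2°/0.42 = 7.0407e-01 s/km is conserved through the stack.
Layer 1: θ = 17.20°; offset = 3.8·tan 17.20° = 1.176 m.
Layer 2: sin θ = p·0.77 = 0.5421 → θ = 32.83°; offset = 17.0·tan 32.83° = 10.968 m.
Layer 3: sin θ = p·1.22 = 0.8590 → θ = 59.20°; offset = 4.5·tan 59.20° = 7.549 m.
Σ offsets = 19.693 m.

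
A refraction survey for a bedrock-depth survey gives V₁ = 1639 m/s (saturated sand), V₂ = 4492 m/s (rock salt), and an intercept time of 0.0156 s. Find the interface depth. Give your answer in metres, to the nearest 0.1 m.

θ_c = arcsin(1639/4492) = 21.40°; cos θ_c = 0.9311.
tᵢ = 2h cos θ_c/V₁ ⇒ h = tᵢ·V₁/(2 cos θ_c) = 0.0156·1639/(2·0.9311) = 13.73 m.

13.7 m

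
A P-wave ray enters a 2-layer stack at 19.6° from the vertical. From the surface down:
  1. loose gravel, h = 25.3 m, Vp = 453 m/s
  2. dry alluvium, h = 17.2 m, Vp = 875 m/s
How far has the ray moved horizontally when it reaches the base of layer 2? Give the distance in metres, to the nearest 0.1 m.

23.6 m

Apply Snell's law at each interface; in layer i the horizontal offset is hᵢ·tan θᵢ.
Layer 1: θ = 19.60°; offset = 25.3·tan 19.60° = 9.009 m.
Layer 2: sin θ = 875·sin 19.6°/453 = 0.6479, θ = 40.39°; offset = 17.2·tan 40.39° = 14.632 m.
Σ offsets = 23.641 m.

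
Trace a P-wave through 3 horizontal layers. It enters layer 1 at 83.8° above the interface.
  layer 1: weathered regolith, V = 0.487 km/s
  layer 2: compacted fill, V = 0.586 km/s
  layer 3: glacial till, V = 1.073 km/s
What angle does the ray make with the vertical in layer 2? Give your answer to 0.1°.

From the normal: θ₁ = 90° − 83.8° = 6.2°.
Ray parameter p = sin 6.2° / 0.487 = 2.2176e-01 s/km.
sin θ_2 = p·V_2 = 2.2176e-01 × 0.586 = 0.1300.
θ_2 = arcsin 0.1300 = 7.47°.

7.5°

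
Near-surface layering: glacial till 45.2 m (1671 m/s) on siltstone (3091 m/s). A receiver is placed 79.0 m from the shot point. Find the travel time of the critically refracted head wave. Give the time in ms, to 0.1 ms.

71.1 ms

t = x/V₂ + 2h·√(V₂²−V₁²)/(V₁V₂).
√(V₂²−V₁²) = √(3091²−1671²) = 2600.4 m/s; delay term = 2·45.2·2600.4/(1671·3091) = 0.04551 s.
t = 79.0/3091 + 0.04551 = 0.07107 s.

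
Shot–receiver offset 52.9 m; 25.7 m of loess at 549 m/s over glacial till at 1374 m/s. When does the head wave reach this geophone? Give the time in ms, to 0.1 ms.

t = x/V₂ + 2h·√(V₂²−V₁²)/(V₁V₂).
√(V₂²−V₁²) = √(1374²−549²) = 1259.6 m/s; delay term = 2·25.7·1259.6/(549·1374) = 0.08583 s.
t = 52.9/1374 + 0.08583 = 0.12433 s.

124.3 ms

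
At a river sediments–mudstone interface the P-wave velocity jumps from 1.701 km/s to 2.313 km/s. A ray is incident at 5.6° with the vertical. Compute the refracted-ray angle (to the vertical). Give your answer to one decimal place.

sin θ₁/V₁ = sin θ₂/V₂ ⇒ sin θ₂ = 2.313·sin 5.6°/1.701 = 2.313·0.0976/1.701 = 0.1327.
θ₂ = sin⁻¹(0.1327) = 7.63° (from vertical).

7.6°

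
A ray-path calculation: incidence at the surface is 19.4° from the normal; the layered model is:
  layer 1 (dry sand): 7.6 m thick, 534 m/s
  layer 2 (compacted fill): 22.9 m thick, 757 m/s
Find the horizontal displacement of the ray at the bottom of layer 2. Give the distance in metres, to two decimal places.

Ray parameter p = sin 19.4° / 534 m/s = 6.2202e-04 s/m.
Layer 1: θ = 19.40°; offset = 7.6·tan 19.40° = 2.6764 m.
Layer 2: sin θ = p·757 = 0.4709 → θ = 28.09°; offset = 22.9·tan 28.09° = 12.2228 m.
Summing the layer offsets gives 14.8992 m.

14.90 m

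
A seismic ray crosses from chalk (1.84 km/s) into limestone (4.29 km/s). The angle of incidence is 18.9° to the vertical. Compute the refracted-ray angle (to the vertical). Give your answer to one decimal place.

Snell's law: sin θ₂ = (V₂/V₁)·sin θ₁ = (4.29/1.84)·sin 18.9° = 0.7552.
θ₂ = arcsin 0.7552 = 49.04° from the normal.

49.0°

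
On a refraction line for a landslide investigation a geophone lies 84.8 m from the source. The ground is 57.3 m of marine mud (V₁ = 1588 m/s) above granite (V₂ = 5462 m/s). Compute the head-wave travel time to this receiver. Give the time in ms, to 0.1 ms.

84.6 ms

θ_c = arcsin(V₁/V₂) = arcsin(1588/5462) = 16.90°, cos θ_c = 0.9568.
Intercept time tᵢ = 2h cos θ_c / V₁ = 2·57.3·0.9568/1588 = 0.06905 s.
t = x/V₂ + tᵢ = 84.8/5462 + 0.06905 = 0.08457 s.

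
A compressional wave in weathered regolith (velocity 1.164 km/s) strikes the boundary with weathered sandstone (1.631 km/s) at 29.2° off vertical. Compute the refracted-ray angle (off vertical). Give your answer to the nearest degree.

43°

sin θ₁/V₁ = sin θ₂/V₂ ⇒ sin θ₂ = 1.631·sin 29.2°/1.164 = 1.631·0.4879/1.164 = 0.6836.
θ₂ = sin⁻¹(0.6836) = 43.12° (from vertical).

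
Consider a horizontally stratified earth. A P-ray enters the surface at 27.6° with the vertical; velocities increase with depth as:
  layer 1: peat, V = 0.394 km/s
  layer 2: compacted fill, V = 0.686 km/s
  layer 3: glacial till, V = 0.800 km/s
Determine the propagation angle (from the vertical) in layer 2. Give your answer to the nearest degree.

54°

Snell's law across each interface conserves sin θ / V, so sin θ_2 = V_2·sin θ₁/V₁.
sin θ_2 = 0.686 × sin 27.6° / 0.394 = 0.8067.
θ_2 = arcsin 0.8067 = 53.77°.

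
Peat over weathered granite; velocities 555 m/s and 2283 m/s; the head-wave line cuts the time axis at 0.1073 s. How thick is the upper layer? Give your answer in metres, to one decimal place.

θ_c = arcsin(555/2283) = 14.07°; cos θ_c = 0.9700.
tᵢ = 2h cos θ_c/V₁ ⇒ h = tᵢ·V₁/(2 cos θ_c) = 0.1073·555/(2·0.9700) = 30.70 m.

30.7 m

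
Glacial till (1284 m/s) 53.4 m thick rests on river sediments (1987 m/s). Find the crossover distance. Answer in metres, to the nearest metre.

230 m

x_cross = 2h·√((V₂+V₁)/(V₂−V₁)).
(V₂+V₁)/(V₂−V₁) = (1987+1284)/(1987−1284) = 4.6529; √ = 2.1571.
x_cross = 2·53.4·2.1571 = 230.37 m.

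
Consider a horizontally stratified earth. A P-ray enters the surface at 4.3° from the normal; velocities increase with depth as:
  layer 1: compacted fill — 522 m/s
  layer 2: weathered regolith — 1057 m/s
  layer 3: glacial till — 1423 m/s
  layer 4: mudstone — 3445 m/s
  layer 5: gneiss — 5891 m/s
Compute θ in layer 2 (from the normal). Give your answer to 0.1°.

Ray parameter p = sin 4.3° / 522 = 1.4364e-04 s/m.
sin θ_2 = p·V_2 = 1.4364e-04 × 1057 = 0.1518.
θ_2 = arcsin 0.1518 = 8.73°.

8.7°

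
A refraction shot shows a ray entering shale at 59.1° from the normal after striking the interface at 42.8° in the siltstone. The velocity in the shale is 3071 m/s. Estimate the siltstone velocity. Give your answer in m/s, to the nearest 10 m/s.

sin 42.8° = 0.6794; sin 59.1° = 0.8581.
V₁ = V₂·(sin θ₁/sin θ₂) = 3071·(0.6794/0.8581) = 2431.71 m/s.

2430 m/s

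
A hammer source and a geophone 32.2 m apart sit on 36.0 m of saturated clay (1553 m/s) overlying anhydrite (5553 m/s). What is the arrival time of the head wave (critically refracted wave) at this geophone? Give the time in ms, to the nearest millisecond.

50 ms

θ_c = arcsin(V₁/V₂) = arcsin(1553/5553) = 16.24°, cos θ_c = 0.9601.
Intercept time tᵢ = 2h cos θ_c / V₁ = 2·36.0·0.9601/1553 = 0.04451 s.
t = x/V₂ + tᵢ = 32.2/5553 + 0.04451 = 0.05031 s.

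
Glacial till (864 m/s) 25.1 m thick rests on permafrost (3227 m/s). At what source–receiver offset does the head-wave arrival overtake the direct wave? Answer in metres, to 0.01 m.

66.05 m

θ_c = arcsin(864/3227) = 15.53°, so cos θ_c = 0.9635 and tᵢ = 2h cos θ_c/V₁ = 0.0560 s.
At crossover x/V₁ = x/V₂ + tᵢ ⇒ x = tᵢ/(1/V₁ − 1/V₂) = 0.05598/(1.1574e-03 − 3.0989e-04) = 66.05 m.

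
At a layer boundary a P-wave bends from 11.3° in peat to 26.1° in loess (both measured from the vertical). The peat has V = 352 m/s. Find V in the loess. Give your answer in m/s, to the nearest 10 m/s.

Snell's law: sin 11.3°/V₁ = sin 26.1°/V₂.
V₂ = V₁·sin 26.1°/sin 11.3° = 352 × 2.2452 = 790.31 m/s.

790 m/s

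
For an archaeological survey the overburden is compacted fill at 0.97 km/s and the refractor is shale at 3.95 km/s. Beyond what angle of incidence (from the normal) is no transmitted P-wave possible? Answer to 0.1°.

14.2°

Critical incidence: sin θ_c = V₁/V₂ = 0.97/3.95 = 0.2456.
θ_c = arcsin 0.2456 = 14.22°.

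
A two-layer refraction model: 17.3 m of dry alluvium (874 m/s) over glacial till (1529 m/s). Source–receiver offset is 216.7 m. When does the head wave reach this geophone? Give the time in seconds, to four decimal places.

0.1742 s

θ_c = arcsin(V₁/V₂) = arcsin(874/1529) = 34.86°, cos θ_c = 0.8205.
Intercept time tᵢ = 2h cos θ_c / V₁ = 2·17.3·0.8205/874 = 0.03248 s.
t = x/V₂ + tᵢ = 216.7/1529 + 0.03248 = 0.17421 s.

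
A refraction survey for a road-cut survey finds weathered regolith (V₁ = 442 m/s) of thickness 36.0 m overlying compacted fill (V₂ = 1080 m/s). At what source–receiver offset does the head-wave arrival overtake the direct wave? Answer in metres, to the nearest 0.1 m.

111.2 m

θ_c = arcsin(442/1080) = 24.16°, so cos θ_c = 0.9124 and tᵢ = 2h cos θ_c/V₁ = 0.1486 s.
At crossover x/V₁ = x/V₂ + tᵢ ⇒ x = tᵢ/(1/V₁ − 1/V₂) = 0.14863/(2.2624e-03 − 9.2593e-04) = 111.21 m.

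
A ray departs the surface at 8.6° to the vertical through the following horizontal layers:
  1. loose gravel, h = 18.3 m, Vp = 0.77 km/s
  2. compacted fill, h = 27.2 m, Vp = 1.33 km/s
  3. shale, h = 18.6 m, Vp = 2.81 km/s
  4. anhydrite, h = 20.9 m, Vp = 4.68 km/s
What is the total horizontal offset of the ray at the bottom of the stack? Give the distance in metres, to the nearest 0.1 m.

67.7 m

Apply Snell's law at each interface; in layer i the horizontal offset is hᵢ·tan θᵢ.
Layer 1: θ = 8.60°; offset = 18.3·tan 8.60° = 2.768 m.
Layer 2: sin θ = 1.33·sin 8.6°/0.77 = 0.2583, θ = 14.97°; offset = 27.2·tan 14.97° = 7.272 m.
Layer 3: sin θ = 2.81·sin 8.6°/0.77 = 0.5457, θ = 33.07°; offset = 18.6·tan 33.07° = 12.113 m.
Layer 4: sin θ = 4.68·sin 8.6°/0.77 = 0.9089, θ = 65.35°; offset = 20.9·tan 65.35° = 45.542 m.
Summing the layer offsets gives 67.695 m.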